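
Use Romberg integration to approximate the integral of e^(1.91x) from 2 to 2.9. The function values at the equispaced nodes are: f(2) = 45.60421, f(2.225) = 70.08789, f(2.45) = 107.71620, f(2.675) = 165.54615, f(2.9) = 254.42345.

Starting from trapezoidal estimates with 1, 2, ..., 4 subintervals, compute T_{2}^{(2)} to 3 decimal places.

109.331

T_{0}^{(0)} (trapezoid, 1 panel, h=0.9000): 135.01245
T_{1}^{(0)} (trapezoid, 2 panels, h=0.4500): 115.97851
T_{2}^{(0)} (trapezoid, 4 panels, h=0.2250): 111.00692
T_{1}^{(1)} = 115.97851 + (115.97851 − 135.01245)/3 = 109.63386
T_{2}^{(1)} = 111.00692 + (111.00692 − 115.97851)/3 = 109.34972
T_{2}^{(2)} = 109.34972 + (109.34972 − 109.63386)/15 = 109.33078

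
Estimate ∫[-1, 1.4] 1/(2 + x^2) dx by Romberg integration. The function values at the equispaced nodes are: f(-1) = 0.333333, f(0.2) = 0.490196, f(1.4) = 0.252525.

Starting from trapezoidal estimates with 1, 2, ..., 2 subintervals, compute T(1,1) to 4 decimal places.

1.0187

T(0,0) (trapezoid, 1 panel, h=2.4000): 0.703030
T(1,0) (trapezoid, 2 panels, h=1.2000): 0.939750
T(1,1) = 0.939750 + (0.939750 − 0.703030)/3 = 1.018657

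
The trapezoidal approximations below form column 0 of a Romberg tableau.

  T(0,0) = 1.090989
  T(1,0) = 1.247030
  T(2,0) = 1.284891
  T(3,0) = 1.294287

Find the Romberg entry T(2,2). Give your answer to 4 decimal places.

T(1,1) = (4·1.247030 − 1.090989) / 3 = 1.299044
T(2,1) = 1.284891 + (1.284891 − 1.247030)/3 = 1.297511
T(2,2) = 1.297511 + (1.297511 − 1.299044)/15 = 1.297409

1.2974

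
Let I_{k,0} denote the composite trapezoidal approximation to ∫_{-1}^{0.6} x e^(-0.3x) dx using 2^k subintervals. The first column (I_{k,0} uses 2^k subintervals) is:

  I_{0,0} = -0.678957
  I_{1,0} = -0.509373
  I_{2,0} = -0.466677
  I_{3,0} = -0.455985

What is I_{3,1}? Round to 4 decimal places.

I_{3,1} = -0.455985 + (-0.455985 − (-0.466677))/3 = -0.452421

-0.4524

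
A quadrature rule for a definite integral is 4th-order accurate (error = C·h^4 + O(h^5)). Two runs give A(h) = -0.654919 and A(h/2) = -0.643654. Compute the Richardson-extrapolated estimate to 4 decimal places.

Extrapolated value = (16·A(h/2) − A(h)) / (16 − 1)
= (16·(-0.643654) − (-0.654919)) / 15
= -9.643545 / 15 = -0.642903

-0.6429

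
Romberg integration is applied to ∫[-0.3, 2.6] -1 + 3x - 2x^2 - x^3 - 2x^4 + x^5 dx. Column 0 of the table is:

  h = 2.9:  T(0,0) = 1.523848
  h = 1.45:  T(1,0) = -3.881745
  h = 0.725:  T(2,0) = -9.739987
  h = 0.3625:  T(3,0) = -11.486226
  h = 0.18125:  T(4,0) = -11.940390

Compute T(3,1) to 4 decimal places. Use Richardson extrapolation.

Richardson extrapolation on the trapezoidal column (denominator 4−1=3):
T(3,1) = -11.486226 + (-11.486226 − (-9.739987))/3 = -12.068306
(Column j=1 coincides with Simpson's rule on the same nodes.)

-12.0683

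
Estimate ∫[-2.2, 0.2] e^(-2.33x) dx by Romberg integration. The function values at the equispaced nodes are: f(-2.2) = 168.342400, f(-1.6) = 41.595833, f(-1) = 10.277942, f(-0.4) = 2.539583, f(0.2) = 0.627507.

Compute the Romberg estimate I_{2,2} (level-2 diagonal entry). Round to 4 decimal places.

72.4922

I_{0,0} (trapezoid, 1 panel, h=2.4000): 202.763888
I_{1,0} (trapezoid, 2 panels, h=1.2000): 113.715475
I_{2,0} (trapezoid, 4 panels, h=0.6000): 83.338987
I_{1,1} = 113.715475 + (113.715475 − 202.763888)/3 = 84.032671
I_{2,1} = 83.338987 + (83.338987 − 113.715475)/3 = 73.213491
I_{2,2} = 73.213491 + (73.213491 − 84.032671)/15 = 72.492212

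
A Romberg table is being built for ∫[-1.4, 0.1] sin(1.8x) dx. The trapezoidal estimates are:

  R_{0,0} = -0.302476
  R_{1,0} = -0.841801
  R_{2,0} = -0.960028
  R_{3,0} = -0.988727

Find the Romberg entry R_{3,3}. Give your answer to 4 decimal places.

-0.9982

R_{1,1} = -0.841801 + (-0.841801 − (-0.302476))/3 = -1.021576
R_{2,1} = -0.960028 + (-0.960028 − (-0.841801))/3 = -0.999437
R_{3,1} = (4·(-0.988727) − (-0.960028)) / 3 = -0.998293
R_{2,2} = -0.999437 + (-0.999437 − (-1.021576))/15 = -0.997961
R_{3,2} = (16·(-0.998293) − (-0.999437)) / 15 = -0.998217
R_{3,3} = (64·(-0.998217) − (-0.997961)) / 63 = -0.998221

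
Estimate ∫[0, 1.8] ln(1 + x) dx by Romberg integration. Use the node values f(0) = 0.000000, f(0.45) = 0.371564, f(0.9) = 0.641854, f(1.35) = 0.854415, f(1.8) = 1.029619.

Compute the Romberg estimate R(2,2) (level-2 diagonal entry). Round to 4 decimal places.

R(0,0) (trapezoid, 1 panel, h=1.8000): 0.926657
R(1,0) (trapezoid, 2 panels, h=0.9000): 1.040997
R(2,0) (trapezoid, 4 panels, h=0.4500): 1.072189
R(1,1) = 1.040997 + (1.040997 − 0.926657)/3 = 1.079110
R(2,1) = 1.072189 + (1.072189 − 1.040997)/3 = 1.082586
R(2,2) = 1.082586 + (1.082586 − 1.079110)/15 = 1.082818

1.0828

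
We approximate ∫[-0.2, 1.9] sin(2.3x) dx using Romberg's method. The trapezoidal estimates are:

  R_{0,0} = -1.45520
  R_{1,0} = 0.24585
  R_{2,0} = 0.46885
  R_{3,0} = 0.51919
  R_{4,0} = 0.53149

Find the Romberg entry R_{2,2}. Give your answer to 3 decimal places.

0.525

Richardson extrapolation on the trapezoidal column (denominator 4−1=3):
R_{1,1} = (4·0.24585 − (-1.45520)) / 3 = 0.81287
R_{2,1} = 0.46885 + (0.46885 − 0.24585)/3 = 0.54318
R_{2,2} = 0.54318 + (0.54318 − 0.81287)/15 = 0.52520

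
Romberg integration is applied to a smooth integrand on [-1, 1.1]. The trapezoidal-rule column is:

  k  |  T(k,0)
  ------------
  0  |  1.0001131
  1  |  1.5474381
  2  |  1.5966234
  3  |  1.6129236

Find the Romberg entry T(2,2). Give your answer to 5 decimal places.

Richardson extrapolation on the trapezoidal column (denominator 4−1=3):
T(1,1) = 1.5474381 + (1.5474381 − 1.0001131)/3 = 1.7298798
T(2,1) = 1.5966234 + (1.5966234 − 1.5474381)/3 = 1.6130185
T(2,2) = 1.6130185 + (1.6130185 − 1.7298798)/15 = 1.6052277

1.60523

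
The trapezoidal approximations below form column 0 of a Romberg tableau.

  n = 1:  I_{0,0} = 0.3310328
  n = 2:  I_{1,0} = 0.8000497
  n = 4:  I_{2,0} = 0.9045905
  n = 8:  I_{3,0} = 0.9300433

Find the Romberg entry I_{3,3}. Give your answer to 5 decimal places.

I_{1,1} = 0.8000497 + (0.8000497 − 0.3310328)/3 = 0.9563887
I_{2,1} = (4·0.9045905 − 0.8000497) / 3 = 0.9394374
I_{3,1} = (4·0.9300433 − 0.9045905) / 3 = 0.9385276
I_{2,2} = 0.9394374 + (0.9394374 − 0.9563887)/15 = 0.9383073
I_{3,2} = (16·0.9385276 − 0.9394374) / 15 = 0.9384669
I_{3,3} = (64·0.9384669 − 0.9383073) / 63 = 0.9384694

0.93847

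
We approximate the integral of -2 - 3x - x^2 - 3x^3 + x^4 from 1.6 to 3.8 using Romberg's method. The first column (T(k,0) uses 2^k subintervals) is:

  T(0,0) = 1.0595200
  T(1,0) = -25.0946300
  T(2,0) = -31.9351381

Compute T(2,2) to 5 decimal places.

T(1,1) = -25.0946300 + (-25.0946300 − 1.0595200)/3 = -33.8126800
T(2,1) = -31.9351381 + (-31.9351381 − (-25.0946300))/3 = -34.2153075
T(2,2) = (16·(-34.2153075) − (-33.8126800)) / 15 = -34.2421493

-34.24215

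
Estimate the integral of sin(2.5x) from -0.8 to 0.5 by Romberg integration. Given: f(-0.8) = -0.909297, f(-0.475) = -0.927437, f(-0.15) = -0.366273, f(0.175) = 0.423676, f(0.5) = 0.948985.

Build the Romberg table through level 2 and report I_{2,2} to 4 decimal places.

I_{0,0} (trapezoid, 1 panel, h=1.3000): 0.025797
I_{1,0} (trapezoid, 2 panels, h=0.6500): -0.225179
I_{2,0} (trapezoid, 4 panels, h=0.3250): -0.276312
I_{1,1} = -0.225179 + (-0.225179 − 0.025797)/3 = -0.308838
I_{2,1} = -0.276312 + (-0.276312 − (-0.225179))/3 = -0.293356
I_{2,2} = -0.293356 + (-0.293356 − (-0.308838))/15 = -0.292324

-0.2923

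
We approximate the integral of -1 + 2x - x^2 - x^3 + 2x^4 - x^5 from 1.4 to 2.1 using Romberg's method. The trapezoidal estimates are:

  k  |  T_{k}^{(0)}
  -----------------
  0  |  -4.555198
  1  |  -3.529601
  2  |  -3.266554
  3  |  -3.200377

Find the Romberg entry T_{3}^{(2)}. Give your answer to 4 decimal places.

-3.1783

T_{2}^{(1)} = -3.266554 + (-3.266554 − (-3.529601))/3 = -3.178872
T_{3}^{(1)} = (4·(-3.200377) − (-3.266554)) / 3 = -3.178318
T_{3}^{(2)} = (16·(-3.178318) − (-3.178872)) / 15 = -3.178281
(Column j=1 coincides with Simpson's rule on the same nodes.)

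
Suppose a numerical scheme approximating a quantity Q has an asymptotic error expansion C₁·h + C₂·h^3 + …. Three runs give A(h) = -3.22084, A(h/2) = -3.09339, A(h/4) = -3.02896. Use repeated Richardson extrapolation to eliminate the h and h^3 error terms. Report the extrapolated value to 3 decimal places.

-2.964

First eliminate the h term (factor 2^1 = 2):
  B₁ = (2·(-3.09339) − (-3.22084))/1 = -2.96594
  B₂ = (2·(-3.02896) − (-3.09339))/1 = -2.96453
Then eliminate the h^3 term (factor 2^3 = 8):
  (8·(-2.96453) − (-2.96594))/7 = -2.96433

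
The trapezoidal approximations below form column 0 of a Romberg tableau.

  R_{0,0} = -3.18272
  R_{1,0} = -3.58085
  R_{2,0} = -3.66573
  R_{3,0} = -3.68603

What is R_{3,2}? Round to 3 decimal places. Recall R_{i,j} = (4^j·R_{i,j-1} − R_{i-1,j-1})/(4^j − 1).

-3.693

R_{2,1} = (4·(-3.66573) − (-3.58085)) / 3 = -3.69402
R_{3,1} = -3.68603 + (-3.68603 − (-3.66573))/3 = -3.69280
R_{3,2} = (16·(-3.69280) − (-3.69402)) / 15 = -3.69272
(Column j=1 coincides with Simpson's rule on the same nodes.)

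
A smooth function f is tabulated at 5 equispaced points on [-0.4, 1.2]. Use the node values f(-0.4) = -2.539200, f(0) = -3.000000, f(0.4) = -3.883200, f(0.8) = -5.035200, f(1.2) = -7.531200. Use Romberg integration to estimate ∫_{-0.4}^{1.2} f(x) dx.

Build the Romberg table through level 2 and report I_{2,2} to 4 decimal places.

I_{0,0} (trapezoid, 1 panel, h=1.6000): -8.056320
I_{1,0} (trapezoid, 2 panels, h=0.8000): -7.134720
I_{2,0} (trapezoid, 4 panels, h=0.4000): -6.781440
I_{1,1} = -7.134720 + (-7.134720 − (-8.056320))/3 = -6.827520
I_{2,1} = -6.781440 + (-6.781440 − (-7.134720))/3 = -6.663680
I_{2,2} = -6.663680 + (-6.663680 − (-6.827520))/15 = -6.652757

-6.6528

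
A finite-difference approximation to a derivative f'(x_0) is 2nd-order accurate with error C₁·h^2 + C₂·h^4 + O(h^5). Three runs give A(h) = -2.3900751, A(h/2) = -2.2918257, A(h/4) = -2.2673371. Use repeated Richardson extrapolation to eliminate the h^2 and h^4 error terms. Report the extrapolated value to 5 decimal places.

First eliminate the h^2 term (factor 2^2 = 4):
  B₁ = (4·(-2.2918257) − (-2.3900751))/3 = -2.2590759
  B₂ = (4·(-2.2673371) − (-2.2918257))/3 = -2.2591742
Then eliminate the h^4 term (factor 2^4 = 16):
  (16·(-2.2591742) − (-2.2590759))/15 = -2.2591808

-2.25918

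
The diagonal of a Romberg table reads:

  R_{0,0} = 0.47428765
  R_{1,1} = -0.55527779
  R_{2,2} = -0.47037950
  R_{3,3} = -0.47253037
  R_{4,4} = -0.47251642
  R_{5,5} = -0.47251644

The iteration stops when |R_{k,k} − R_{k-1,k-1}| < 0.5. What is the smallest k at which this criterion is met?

k = 2

|R_{1,1} − R_{0,0}| = 1.02956544 ≥ 0.5
|R_{2,2} − R_{1,1}| = 0.08489829 < 0.5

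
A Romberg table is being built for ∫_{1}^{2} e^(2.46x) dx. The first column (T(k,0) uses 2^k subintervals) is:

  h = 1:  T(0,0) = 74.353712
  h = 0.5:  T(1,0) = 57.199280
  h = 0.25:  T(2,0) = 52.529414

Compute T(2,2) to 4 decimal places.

50.9389

Richardson extrapolation on the trapezoidal column (denominator 4−1=3):
T(1,1) = 57.199280 + (57.199280 − 74.353712)/3 = 51.481136
T(2,1) = (4·52.529414 − 57.199280) / 3 = 50.972792
T(2,2) = 50.972792 + (50.972792 − 51.481136)/15 = 50.938902
(Column j=1 coincides with Simpson's rule on the same nodes.)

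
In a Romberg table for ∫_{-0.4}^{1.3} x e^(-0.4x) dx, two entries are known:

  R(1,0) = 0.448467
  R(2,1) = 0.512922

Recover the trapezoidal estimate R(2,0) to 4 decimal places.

0.4968

From R(2,1) = (4·R(2,0) − R(1,0))/3, solve for R(2,0):
4·R(2,0) = 3·0.512922 + 0.448467 = 1.987233
R(2,0) = 0.496808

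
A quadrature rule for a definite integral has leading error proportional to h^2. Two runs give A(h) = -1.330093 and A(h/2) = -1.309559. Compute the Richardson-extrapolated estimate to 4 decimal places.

The leading error scales as h^2; refining by a factor of 2 reduces it by 2^2 = 4.
Extrapolated value = (4·A(h/2) − A(h)) / (4 − 1)
= (4·(-1.309559) − (-1.330093)) / 3
= -3.908143 / 3 = -1.302714

-1.3027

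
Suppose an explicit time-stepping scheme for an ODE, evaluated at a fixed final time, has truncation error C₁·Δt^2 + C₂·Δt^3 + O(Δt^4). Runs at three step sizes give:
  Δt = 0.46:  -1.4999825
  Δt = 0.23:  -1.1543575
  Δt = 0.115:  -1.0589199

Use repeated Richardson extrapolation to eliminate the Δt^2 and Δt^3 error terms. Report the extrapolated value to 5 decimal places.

First eliminate the Δt^2 term (factor 2^2 = 4):
  B₁ = (4·(-1.1543575) − (-1.4999825))/3 = -1.0391492
  B₂ = (4·(-1.0589199) − (-1.1543575))/3 = -1.0271074
Then eliminate the Δt^3 term (factor 2^3 = 8):
  (8·(-1.0271074) − (-1.0391492))/7 = -1.0253871

-1.02539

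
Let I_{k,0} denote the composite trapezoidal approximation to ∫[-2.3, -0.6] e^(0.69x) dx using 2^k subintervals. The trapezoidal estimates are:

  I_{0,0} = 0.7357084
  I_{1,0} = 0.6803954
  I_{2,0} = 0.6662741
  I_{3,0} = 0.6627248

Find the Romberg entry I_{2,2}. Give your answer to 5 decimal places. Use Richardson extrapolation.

0.66154

Richardson extrapolation on the trapezoidal column (denominator 4−1=3):
I_{1,1} = 0.6803954 + (0.6803954 − 0.7357084)/3 = 0.6619577
I_{2,1} = 0.6662741 + (0.6662741 − 0.6803954)/3 = 0.6615670
I_{2,2} = (16·0.6615670 − 0.6619577) / 15 = 0.6615410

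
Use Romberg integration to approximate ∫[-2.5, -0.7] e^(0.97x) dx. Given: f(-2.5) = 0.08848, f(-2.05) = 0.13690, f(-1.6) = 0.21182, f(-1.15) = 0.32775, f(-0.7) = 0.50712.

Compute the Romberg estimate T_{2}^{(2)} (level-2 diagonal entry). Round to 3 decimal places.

T_{0}^{(0)} (trapezoid, 1 panel, h=1.8000): 0.53604
T_{1}^{(0)} (trapezoid, 2 panels, h=0.9000): 0.45866
T_{2}^{(0)} (trapezoid, 4 panels, h=0.4500): 0.43842
T_{1}^{(1)} = 0.45866 + (0.45866 − 0.53604)/3 = 0.43287
T_{2}^{(1)} = 0.43842 + (0.43842 − 0.45866)/3 = 0.43167
T_{2}^{(2)} = 0.43167 + (0.43167 − 0.43287)/15 = 0.43159

0.432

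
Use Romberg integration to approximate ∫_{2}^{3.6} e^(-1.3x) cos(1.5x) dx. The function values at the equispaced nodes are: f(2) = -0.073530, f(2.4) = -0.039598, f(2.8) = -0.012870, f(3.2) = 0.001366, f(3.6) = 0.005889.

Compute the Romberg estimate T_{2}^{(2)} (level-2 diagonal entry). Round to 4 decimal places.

T_{0}^{(0)} (trapezoid, 1 panel, h=1.6000): -0.054113
T_{1}^{(0)} (trapezoid, 2 panels, h=0.8000): -0.037352
T_{2}^{(0)} (trapezoid, 4 panels, h=0.4000): -0.033969
T_{1}^{(1)} = -0.037352 + (-0.037352 − (-0.054113))/3 = -0.031765
T_{2}^{(1)} = -0.033969 + (-0.033969 − (-0.037352))/3 = -0.032841
T_{2}^{(2)} = -0.032841 + (-0.032841 − (-0.031765))/15 = -0.032913

-0.0329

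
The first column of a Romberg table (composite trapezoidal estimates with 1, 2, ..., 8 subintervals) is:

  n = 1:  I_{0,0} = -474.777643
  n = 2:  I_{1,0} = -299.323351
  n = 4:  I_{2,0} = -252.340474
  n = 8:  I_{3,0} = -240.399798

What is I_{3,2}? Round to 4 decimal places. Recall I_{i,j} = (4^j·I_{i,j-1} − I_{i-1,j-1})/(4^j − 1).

Richardson extrapolation on the trapezoidal column (denominator 4−1=3):
I_{2,1} = -252.340474 + (-252.340474 − (-299.323351))/3 = -236.679515
I_{3,1} = -240.399798 + (-240.399798 − (-252.340474))/3 = -236.419573
I_{3,2} = (16·(-236.419573) − (-236.679515)) / 15 = -236.402244

-236.4022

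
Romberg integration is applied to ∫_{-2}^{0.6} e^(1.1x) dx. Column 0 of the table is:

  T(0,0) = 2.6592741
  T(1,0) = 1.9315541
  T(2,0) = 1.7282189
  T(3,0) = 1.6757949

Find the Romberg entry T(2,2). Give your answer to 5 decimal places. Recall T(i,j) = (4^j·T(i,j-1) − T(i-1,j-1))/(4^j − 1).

1.65854

T(1,1) = (4·1.9315541 − 2.6592741) / 3 = 1.6889808
T(2,1) = (4·1.7282189 − 1.9315541) / 3 = 1.6604405
T(2,2) = (16·1.6604405 − 1.6889808) / 15 = 1.6585378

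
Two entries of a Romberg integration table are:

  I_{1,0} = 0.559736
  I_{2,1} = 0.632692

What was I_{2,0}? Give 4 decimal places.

0.6145

From I_{2,1} = (4·I_{2,0} − I_{1,0})/3, solve for I_{2,0}:
4·I_{2,0} = 3·0.632692 + 0.559736 = 2.457812
I_{2,0} = 0.614453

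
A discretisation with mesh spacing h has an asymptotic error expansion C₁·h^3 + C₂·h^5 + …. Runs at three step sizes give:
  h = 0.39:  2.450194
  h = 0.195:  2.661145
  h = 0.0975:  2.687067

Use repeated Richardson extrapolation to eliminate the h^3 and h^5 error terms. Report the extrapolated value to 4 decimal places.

2.6908

First eliminate the h^3 term (factor 2^3 = 8):
  B₁ = (8·2.661145 − 2.450194)/7 = 2.691281
  B₂ = (8·2.687067 − 2.661145)/7 = 2.690770
Then eliminate the h^5 term (factor 2^5 = 32):
  (32·2.690770 − 2.691281)/31 = 2.690754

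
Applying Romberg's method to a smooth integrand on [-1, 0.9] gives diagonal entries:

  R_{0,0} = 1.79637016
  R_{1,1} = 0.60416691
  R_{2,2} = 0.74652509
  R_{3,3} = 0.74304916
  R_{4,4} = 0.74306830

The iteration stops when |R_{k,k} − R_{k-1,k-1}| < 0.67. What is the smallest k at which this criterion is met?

|R_{1,1} − R_{0,0}| = 1.19220325 ≥ 0.67
|R_{2,2} − R_{1,1}| = 0.14235818 < 0.67

k = 2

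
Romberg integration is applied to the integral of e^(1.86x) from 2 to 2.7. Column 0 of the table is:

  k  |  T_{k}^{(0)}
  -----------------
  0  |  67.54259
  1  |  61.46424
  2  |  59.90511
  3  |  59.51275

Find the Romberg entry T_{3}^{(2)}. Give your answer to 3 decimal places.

T_{2}^{(1)} = (4·59.90511 − 61.46424) / 3 = 59.38540
T_{3}^{(1)} = (4·59.51275 − 59.90511) / 3 = 59.38196
T_{3}^{(2)} = (16·59.38196 − 59.38540) / 15 = 59.38173

59.382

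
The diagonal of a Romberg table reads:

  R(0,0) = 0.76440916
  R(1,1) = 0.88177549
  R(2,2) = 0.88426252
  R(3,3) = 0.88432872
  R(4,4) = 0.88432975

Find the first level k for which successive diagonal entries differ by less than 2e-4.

|R(1,1) − R(0,0)| = 0.11736633 ≥ 2e-4
|R(2,2) − R(1,1)| = 0.00248703 ≥ 2e-4
|R(3,3) − R(2,2)| = 0.00006620 < 2e-4

k = 3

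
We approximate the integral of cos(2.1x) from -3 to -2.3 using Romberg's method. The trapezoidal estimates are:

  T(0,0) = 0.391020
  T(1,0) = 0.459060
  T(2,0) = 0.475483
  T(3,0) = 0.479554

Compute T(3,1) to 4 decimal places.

0.4809

Richardson extrapolation on the trapezoidal column (denominator 4−1=3):
T(3,1) = 0.479554 + (0.479554 − 0.475483)/3 = 0.480911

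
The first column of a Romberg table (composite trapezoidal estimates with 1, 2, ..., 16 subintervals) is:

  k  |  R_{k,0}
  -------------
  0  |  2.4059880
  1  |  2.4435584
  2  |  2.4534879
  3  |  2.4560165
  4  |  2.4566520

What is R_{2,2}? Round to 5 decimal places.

2.45685

Richardson extrapolation on the trapezoidal column (denominator 4−1=3):
R_{1,1} = (4·2.4435584 − 2.4059880) / 3 = 2.4560819
R_{2,1} = (4·2.4534879 − 2.4435584) / 3 = 2.4567977
R_{2,2} = (16·2.4567977 − 2.4560819) / 15 = 2.4568454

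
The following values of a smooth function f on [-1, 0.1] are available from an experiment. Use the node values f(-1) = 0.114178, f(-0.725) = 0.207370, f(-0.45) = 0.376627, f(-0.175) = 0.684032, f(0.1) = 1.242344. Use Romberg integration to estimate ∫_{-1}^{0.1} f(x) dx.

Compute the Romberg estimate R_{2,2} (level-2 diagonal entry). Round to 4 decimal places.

0.5199

R_{0,0} (trapezoid, 1 panel, h=1.1000): 0.746087
R_{1,0} (trapezoid, 2 panels, h=0.5500): 0.580188
R_{2,0} (trapezoid, 4 panels, h=0.2750): 0.535230
R_{1,1} = 0.580188 + (0.580188 − 0.746087)/3 = 0.524888
R_{2,1} = 0.535230 + (0.535230 − 0.580188)/3 = 0.520244
R_{2,2} = 0.520244 + (0.520244 − 0.524888)/15 = 0.519934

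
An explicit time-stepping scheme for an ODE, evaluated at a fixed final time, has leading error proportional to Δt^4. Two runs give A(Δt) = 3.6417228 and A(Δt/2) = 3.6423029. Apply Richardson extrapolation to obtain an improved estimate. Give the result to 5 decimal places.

The leading error scales as Δt^4; refining by a factor of 2 reduces it by 2^4 = 16.
Extrapolated value = (16·A(Δt/2) − A(Δt)) / (16 − 1)
= (16·3.6423029 − 3.6417228) / 15
= 54.6351236 / 15 = 3.6423416

3.64234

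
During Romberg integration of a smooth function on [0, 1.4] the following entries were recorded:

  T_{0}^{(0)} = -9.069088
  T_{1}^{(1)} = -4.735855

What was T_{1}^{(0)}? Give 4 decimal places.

-5.8192

From T_{1}^{(1)} = (4·T_{1}^{(0)} − T_{0}^{(0)})/3, solve for T_{1}^{(0)}:
4·T_{1}^{(0)} = 3·(-4.735855) + (-9.069088) = -23.276653
T_{1}^{(0)} = -5.819163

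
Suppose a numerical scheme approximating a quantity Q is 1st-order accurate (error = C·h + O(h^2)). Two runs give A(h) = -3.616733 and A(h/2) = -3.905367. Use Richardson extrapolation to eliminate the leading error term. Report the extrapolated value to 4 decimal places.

-4.1940

The leading error scales as h; refining by a factor of 2 reduces it by 2^1 = 2.
Extrapolated value = (2·A(h/2) − A(h)) / (2 − 1)
= (2·(-3.905367) − (-3.616733)) / 1
= -4.194001 / 1 = -4.194001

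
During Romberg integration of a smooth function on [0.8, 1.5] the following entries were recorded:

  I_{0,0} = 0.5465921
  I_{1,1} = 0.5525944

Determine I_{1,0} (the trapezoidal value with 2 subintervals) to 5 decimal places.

From I_{1,1} = (4·I_{1,0} − I_{0,0})/3, solve for I_{1,0}:
4·I_{1,0} = 3·0.5525944 + 0.5465921 = 2.2043753
I_{1,0} = 0.5510938

0.55109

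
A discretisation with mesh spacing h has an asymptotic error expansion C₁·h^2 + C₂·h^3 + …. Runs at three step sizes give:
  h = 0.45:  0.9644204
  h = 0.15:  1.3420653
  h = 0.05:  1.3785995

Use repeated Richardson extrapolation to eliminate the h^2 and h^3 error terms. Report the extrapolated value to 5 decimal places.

First eliminate the h^2 term (factor 3^2 = 9):
  B₁ = (9·1.3420653 − 0.9644204)/8 = 1.3892709
  B₂ = (9·1.3785995 − 1.3420653)/8 = 1.3831663
Then eliminate the h^3 term (factor 3^3 = 27):
  (27·1.3831663 − 1.3892709)/26 = 1.3829315

1.38293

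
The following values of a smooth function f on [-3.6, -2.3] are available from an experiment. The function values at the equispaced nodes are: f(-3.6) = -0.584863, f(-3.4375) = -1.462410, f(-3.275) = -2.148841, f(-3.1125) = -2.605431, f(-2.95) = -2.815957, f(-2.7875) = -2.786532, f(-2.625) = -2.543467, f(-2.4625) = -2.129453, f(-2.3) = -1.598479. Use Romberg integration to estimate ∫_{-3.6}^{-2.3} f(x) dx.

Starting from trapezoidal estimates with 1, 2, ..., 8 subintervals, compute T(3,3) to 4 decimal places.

-2.8780

T(0,0) (trapezoid, 1 panel, h=1.3000): -1.419172
T(1,0) (trapezoid, 2 panels, h=0.6500): -2.539958
T(2,0) (trapezoid, 4 panels, h=0.3250): -2.794979
T(3,0) (trapezoid, 8 panels, h=0.1625): -2.857361
T(1,1) = -2.539958 + (-2.539958 − (-1.419172))/3 = -2.913553
T(2,1) = -2.794979 + (-2.794979 − (-2.539958))/3 = -2.879986
T(3,1) = -2.857361 + (-2.857361 − (-2.794979))/3 = -2.878155
T(2,2) = -2.879986 + (-2.879986 − (-2.913553))/15 = -2.877748
T(3,2) = -2.878155 + (-2.878155 − (-2.879986))/15 = -2.878033
T(3,3) = -2.878033 + (-2.878033 − (-2.877748))/63 = -2.878038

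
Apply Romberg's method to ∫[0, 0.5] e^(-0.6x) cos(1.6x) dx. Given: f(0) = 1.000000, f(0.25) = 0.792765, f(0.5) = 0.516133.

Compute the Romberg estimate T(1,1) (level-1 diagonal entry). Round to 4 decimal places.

T(0,0) (trapezoid, 1 panel, h=0.5000): 0.379033
T(1,0) (trapezoid, 2 panels, h=0.2500): 0.387708
T(1,1) = 0.387708 + (0.387708 − 0.379033)/3 = 0.390600

0.3906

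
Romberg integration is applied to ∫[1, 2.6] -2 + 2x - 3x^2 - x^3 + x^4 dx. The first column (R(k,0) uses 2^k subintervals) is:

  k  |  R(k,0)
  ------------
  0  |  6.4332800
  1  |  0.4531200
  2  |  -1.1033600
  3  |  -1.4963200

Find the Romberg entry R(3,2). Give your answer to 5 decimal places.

-1.62765

R(2,1) = (4·(-1.1033600) − 0.4531200) / 3 = -1.6221867
R(3,1) = (4·(-1.4963200) − (-1.1033600)) / 3 = -1.6273067
R(3,2) = (16·(-1.6273067) − (-1.6221867)) / 15 = -1.6276480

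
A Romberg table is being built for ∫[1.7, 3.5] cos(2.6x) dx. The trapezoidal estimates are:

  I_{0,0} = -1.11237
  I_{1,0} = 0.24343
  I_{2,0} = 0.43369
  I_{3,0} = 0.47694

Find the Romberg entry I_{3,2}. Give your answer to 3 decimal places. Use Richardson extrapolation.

0.491

Richardson extrapolation on the trapezoidal column (denominator 4−1=3):
I_{2,1} = 0.43369 + (0.43369 − 0.24343)/3 = 0.49711
I_{3,1} = 0.47694 + (0.47694 − 0.43369)/3 = 0.49136
I_{3,2} = 0.49136 + (0.49136 − 0.49711)/15 = 0.49098
(Column j=1 coincides with Simpson's rule on the same nodes.)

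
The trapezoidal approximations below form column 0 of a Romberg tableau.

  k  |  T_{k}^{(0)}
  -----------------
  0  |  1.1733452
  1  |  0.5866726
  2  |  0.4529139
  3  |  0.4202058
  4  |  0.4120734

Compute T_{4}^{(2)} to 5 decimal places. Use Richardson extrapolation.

0.40937

T_{3}^{(1)} = 0.4202058 + (0.4202058 − 0.4529139)/3 = 0.4093031
T_{4}^{(1)} = (4·0.4120734 − 0.4202058) / 3 = 0.4093626
T_{4}^{(2)} = 0.4093626 + (0.4093626 − 0.4093031)/15 = 0.4093666
(Column j=1 coincides with Simpson's rule on the same nodes.)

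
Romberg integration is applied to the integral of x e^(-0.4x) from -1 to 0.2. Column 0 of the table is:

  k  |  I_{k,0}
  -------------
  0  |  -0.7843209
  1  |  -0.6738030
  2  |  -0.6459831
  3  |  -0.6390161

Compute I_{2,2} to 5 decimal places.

-0.63669

I_{1,1} = (4·(-0.6738030) − (-0.7843209)) / 3 = -0.6369637
I_{2,1} = (4·(-0.6459831) − (-0.6738030)) / 3 = -0.6367098
I_{2,2} = -0.6367098 + (-0.6367098 − (-0.6369637))/15 = -0.6366929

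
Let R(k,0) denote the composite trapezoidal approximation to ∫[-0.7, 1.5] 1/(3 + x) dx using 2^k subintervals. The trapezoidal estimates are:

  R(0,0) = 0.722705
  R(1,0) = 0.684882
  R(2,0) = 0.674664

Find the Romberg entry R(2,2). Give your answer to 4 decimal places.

R(1,1) = 0.684882 + (0.684882 − 0.722705)/3 = 0.672274
R(2,1) = (4·0.674664 − 0.684882) / 3 = 0.671258
R(2,2) = 0.671258 + (0.671258 − 0.672274)/15 = 0.671190

0.6712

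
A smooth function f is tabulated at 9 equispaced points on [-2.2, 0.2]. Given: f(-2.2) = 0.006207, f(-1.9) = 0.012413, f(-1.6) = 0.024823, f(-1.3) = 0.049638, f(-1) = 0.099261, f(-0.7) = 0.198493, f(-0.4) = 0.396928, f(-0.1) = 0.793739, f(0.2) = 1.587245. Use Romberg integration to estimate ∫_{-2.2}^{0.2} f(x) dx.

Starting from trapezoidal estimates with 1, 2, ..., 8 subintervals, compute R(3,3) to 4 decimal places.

0.6845

R(0,0) (trapezoid, 1 panel, h=2.4000): 1.912142
R(1,0) (trapezoid, 2 panels, h=1.2000): 1.075184
R(2,0) (trapezoid, 4 panels, h=0.6000): 0.790643
R(3,0) (trapezoid, 8 panels, h=0.3000): 0.711606
R(1,1) = 1.075184 + (1.075184 − 1.912142)/3 = 0.796198
R(2,1) = 0.790643 + (0.790643 − 1.075184)/3 = 0.695796
R(3,1) = 0.711606 + (0.711606 − 0.790643)/3 = 0.685260
R(2,2) = 0.695796 + (0.695796 − 0.796198)/15 = 0.689103
R(3,2) = 0.685260 + (0.685260 − 0.695796)/15 = 0.684558
R(3,3) = 0.684558 + (0.684558 − 0.689103)/63 = 0.684486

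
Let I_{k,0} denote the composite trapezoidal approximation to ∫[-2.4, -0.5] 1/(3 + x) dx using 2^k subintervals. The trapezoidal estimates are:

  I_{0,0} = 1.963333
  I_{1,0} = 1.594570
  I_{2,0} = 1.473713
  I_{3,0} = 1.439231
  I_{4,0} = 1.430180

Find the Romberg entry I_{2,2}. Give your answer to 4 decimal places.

I_{1,1} = (4·1.594570 − 1.963333) / 3 = 1.471649
I_{2,1} = 1.473713 + (1.473713 − 1.594570)/3 = 1.433427
I_{2,2} = 1.433427 + (1.433427 − 1.471649)/15 = 1.430879

1.4309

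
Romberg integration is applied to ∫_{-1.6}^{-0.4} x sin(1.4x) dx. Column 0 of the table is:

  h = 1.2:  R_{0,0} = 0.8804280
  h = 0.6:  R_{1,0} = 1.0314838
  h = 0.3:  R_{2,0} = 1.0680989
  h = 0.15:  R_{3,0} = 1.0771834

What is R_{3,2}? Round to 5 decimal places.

1.08021

Richardson extrapolation on the trapezoidal column (denominator 4−1=3):
R_{2,1} = (4·1.0680989 − 1.0314838) / 3 = 1.0803039
R_{3,1} = 1.0771834 + (1.0771834 − 1.0680989)/3 = 1.0802116
R_{3,2} = 1.0802116 + (1.0802116 − 1.0803039)/15 = 1.0802054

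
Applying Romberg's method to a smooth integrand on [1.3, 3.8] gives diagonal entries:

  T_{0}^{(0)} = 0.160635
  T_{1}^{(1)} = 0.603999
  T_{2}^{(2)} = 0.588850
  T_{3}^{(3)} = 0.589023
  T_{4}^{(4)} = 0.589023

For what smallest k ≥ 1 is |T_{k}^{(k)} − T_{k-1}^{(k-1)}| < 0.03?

k = 2

|T_{1}^{(1)} − T_{0}^{(0)}| = 0.443364 ≥ 0.03
|T_{2}^{(2)} − T_{1}^{(1)}| = 0.015149 < 0.03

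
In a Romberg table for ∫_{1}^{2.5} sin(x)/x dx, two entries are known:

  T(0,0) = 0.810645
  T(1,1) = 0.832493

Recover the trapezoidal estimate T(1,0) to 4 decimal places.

From T(1,1) = (4·T(1,0) − T(0,0))/3, solve for T(1,0):
4·T(1,0) = 3·0.832493 + 0.810645 = 3.308124
T(1,0) = 0.827031

0.8270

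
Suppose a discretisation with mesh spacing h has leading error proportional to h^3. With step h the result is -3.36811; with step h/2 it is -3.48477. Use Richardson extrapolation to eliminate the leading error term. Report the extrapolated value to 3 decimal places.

-3.501

The leading error scales as h^3; refining by a factor of 2 reduces it by 2^3 = 8.
Extrapolated value = (8·A(h/2) − A(h)) / (8 − 1)
= (8·(-3.48477) − (-3.36811)) / 7
= -24.51005 / 7 = -3.50144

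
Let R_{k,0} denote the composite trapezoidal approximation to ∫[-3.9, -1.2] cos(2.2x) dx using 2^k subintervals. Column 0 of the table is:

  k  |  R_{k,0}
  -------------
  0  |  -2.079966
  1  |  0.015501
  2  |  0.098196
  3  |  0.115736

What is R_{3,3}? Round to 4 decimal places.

R_{1,1} = 0.015501 + (0.015501 − (-2.079966))/3 = 0.713990
R_{2,1} = 0.098196 + (0.098196 − 0.015501)/3 = 0.125761
R_{3,1} = 0.115736 + (0.115736 − 0.098196)/3 = 0.121583
R_{2,2} = (16·0.125761 − 0.713990) / 15 = 0.086546
R_{3,2} = 0.121583 + (0.121583 − 0.125761)/15 = 0.121304
R_{3,3} = (64·0.121304 − 0.086546) / 63 = 0.121856

0.1219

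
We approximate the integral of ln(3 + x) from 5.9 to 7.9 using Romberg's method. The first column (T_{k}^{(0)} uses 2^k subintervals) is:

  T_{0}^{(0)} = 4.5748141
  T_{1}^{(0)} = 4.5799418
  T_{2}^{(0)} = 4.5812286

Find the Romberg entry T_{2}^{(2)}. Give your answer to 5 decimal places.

Richardson extrapolation on the trapezoidal column (denominator 4−1=3):
T_{1}^{(1)} = 4.5799418 + (4.5799418 − 4.5748141)/3 = 4.5816510
T_{2}^{(1)} = 4.5812286 + (4.5812286 − 4.5799418)/3 = 4.5816575
T_{2}^{(2)} = (16·4.5816575 − 4.5816510) / 15 = 4.5816579
(Column j=1 coincides with Simpson's rule on the same nodes.)

4.58166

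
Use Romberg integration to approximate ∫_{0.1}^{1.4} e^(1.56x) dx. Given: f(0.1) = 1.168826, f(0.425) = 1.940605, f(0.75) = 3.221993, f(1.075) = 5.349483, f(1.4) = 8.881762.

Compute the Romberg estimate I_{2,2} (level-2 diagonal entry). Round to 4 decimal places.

4.9443

I_{0,0} (trapezoid, 1 panel, h=1.3000): 6.532882
I_{1,0} (trapezoid, 2 panels, h=0.6500): 5.360737
I_{2,0} (trapezoid, 4 panels, h=0.3250): 5.049647
I_{1,1} = 5.360737 + (5.360737 − 6.532882)/3 = 4.970022
I_{2,1} = 5.049647 + (5.049647 − 5.360737)/3 = 4.945950
I_{2,2} = 4.945950 + (4.945950 − 4.970022)/15 = 4.944345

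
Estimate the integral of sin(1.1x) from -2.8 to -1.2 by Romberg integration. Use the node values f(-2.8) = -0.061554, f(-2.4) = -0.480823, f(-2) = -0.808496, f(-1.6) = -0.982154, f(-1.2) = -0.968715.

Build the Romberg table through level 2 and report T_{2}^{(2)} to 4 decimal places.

-1.1330

T_{0}^{(0)} (trapezoid, 1 panel, h=1.6000): -0.824215
T_{1}^{(0)} (trapezoid, 2 panels, h=0.8000): -1.058904
T_{2}^{(0)} (trapezoid, 4 panels, h=0.4000): -1.114643
T_{1}^{(1)} = -1.058904 + (-1.058904 − (-0.824215))/3 = -1.137134
T_{2}^{(1)} = -1.114643 + (-1.114643 − (-1.058904))/3 = -1.133223
T_{2}^{(2)} = -1.133223 + (-1.133223 − (-1.137134))/15 = -1.132962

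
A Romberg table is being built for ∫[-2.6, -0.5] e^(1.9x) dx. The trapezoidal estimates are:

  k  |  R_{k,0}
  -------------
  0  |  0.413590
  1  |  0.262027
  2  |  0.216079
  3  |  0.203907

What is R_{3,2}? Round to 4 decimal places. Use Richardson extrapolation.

Richardson extrapolation on the trapezoidal column (denominator 4−1=3):
R_{2,1} = (4·0.216079 − 0.262027) / 3 = 0.200763
R_{3,1} = 0.203907 + (0.203907 − 0.216079)/3 = 0.199850
R_{3,2} = (16·0.199850 − 0.200763) / 15 = 0.199789
(Column j=1 coincides with Simpson's rule on the same nodes.)

0.1998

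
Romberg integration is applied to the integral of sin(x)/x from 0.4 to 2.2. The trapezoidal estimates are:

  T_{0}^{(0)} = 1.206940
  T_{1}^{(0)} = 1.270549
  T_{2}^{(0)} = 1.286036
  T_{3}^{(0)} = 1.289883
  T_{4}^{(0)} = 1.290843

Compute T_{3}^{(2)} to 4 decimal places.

1.2912

Richardson extrapolation on the trapezoidal column (denominator 4−1=3):
T_{2}^{(1)} = (4·1.286036 − 1.270549) / 3 = 1.291198
T_{3}^{(1)} = (4·1.289883 − 1.286036) / 3 = 1.291165
T_{3}^{(2)} = (16·1.291165 − 1.291198) / 15 = 1.291163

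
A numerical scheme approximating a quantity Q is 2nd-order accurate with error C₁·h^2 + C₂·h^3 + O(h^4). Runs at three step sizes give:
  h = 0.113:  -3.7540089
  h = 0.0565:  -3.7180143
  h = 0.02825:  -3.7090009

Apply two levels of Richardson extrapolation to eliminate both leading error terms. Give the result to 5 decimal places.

First eliminate the h^2 term (factor 2^2 = 4):
  B₁ = (4·(-3.7180143) − (-3.7540089))/3 = -3.7060161
  B₂ = (4·(-3.7090009) − (-3.7180143))/3 = -3.7059964
Then eliminate the h^3 term (factor 2^3 = 8):
  (8·(-3.7059964) − (-3.7060161))/7 = -3.7059936

-3.70599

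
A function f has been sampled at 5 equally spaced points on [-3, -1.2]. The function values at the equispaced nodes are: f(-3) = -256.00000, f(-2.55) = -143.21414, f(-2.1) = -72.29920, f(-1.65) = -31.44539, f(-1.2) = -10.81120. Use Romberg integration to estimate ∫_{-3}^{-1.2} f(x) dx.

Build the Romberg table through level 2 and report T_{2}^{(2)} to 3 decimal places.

T_{0}^{(0)} (trapezoid, 1 panel, h=1.8000): -240.13008
T_{1}^{(0)} (trapezoid, 2 panels, h=0.9000): -185.13432
T_{2}^{(0)} (trapezoid, 4 panels, h=0.4500): -171.16395
T_{1}^{(1)} = -185.13432 + (-185.13432 − (-240.13008))/3 = -166.80240
T_{2}^{(1)} = -171.16395 + (-171.16395 − (-185.13432))/3 = -166.50716
T_{2}^{(2)} = -166.50716 + (-166.50716 − (-166.80240))/15 = -166.48748

-166.487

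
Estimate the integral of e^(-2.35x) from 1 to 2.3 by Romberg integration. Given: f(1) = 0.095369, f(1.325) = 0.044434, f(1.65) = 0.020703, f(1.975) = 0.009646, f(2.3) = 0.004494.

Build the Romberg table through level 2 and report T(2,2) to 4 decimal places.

0.0387

T(0,0) (trapezoid, 1 panel, h=1.3000): 0.064911
T(1,0) (trapezoid, 2 panels, h=0.6500): 0.045912
T(2,0) (trapezoid, 4 panels, h=0.3250): 0.040532
T(1,1) = 0.045912 + (0.045912 − 0.064911)/3 = 0.039579
T(2,1) = 0.040532 + (0.040532 − 0.045912)/3 = 0.038739
T(2,2) = 0.038739 + (0.038739 − 0.039579)/15 = 0.038683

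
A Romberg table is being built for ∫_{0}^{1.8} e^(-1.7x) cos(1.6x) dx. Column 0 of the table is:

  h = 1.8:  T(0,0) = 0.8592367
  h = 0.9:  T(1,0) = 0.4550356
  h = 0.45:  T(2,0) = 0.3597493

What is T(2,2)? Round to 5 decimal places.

0.32850

Richardson extrapolation on the trapezoidal column (denominator 4−1=3):
T(1,1) = 0.4550356 + (0.4550356 − 0.8592367)/3 = 0.3203019
T(2,1) = 0.3597493 + (0.3597493 − 0.4550356)/3 = 0.3279872
T(2,2) = 0.3279872 + (0.3279872 − 0.3203019)/15 = 0.3284996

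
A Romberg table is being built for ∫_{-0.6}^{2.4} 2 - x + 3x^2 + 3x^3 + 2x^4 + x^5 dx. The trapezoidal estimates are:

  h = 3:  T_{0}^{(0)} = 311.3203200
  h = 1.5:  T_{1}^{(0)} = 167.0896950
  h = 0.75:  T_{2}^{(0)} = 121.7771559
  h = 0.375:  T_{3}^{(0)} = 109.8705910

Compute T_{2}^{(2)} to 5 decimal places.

105.85032

Richardson extrapolation on the trapezoidal column (denominator 4−1=3):
T_{1}^{(1)} = 167.0896950 + (167.0896950 − 311.3203200)/3 = 119.0128200
T_{2}^{(1)} = 121.7771559 + (121.7771559 − 167.0896950)/3 = 106.6729762
T_{2}^{(2)} = (16·106.6729762 − 119.0128200) / 15 = 105.8503199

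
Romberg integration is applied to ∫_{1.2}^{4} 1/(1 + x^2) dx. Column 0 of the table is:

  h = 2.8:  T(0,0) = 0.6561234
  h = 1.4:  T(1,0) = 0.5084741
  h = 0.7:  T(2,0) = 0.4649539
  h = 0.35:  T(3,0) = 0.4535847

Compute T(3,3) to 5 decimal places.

0.44975

Richardson extrapolation on the trapezoidal column (denominator 4−1=3):
T(1,1) = 0.5084741 + (0.5084741 − 0.6561234)/3 = 0.4592577
T(2,1) = 0.4649539 + (0.4649539 − 0.5084741)/3 = 0.4504472
T(3,1) = 0.4535847 + (0.4535847 − 0.4649539)/3 = 0.4497950
T(2,2) = 0.4504472 + (0.4504472 − 0.4592577)/15 = 0.4498598
T(3,2) = (16·0.4497950 − 0.4504472) / 15 = 0.4497515
T(3,3) = (64·0.4497515 − 0.4498598) / 63 = 0.4497498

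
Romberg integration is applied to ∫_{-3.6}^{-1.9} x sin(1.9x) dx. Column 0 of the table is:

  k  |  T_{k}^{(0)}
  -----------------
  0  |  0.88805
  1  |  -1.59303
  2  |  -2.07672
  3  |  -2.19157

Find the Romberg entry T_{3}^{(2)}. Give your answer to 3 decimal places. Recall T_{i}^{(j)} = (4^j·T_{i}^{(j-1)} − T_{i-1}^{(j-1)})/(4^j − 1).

-2.229

Richardson extrapolation on the trapezoidal column (denominator 4−1=3):
T_{2}^{(1)} = -2.07672 + (-2.07672 − (-1.59303))/3 = -2.23795
T_{3}^{(1)} = (4·(-2.19157) − (-2.07672)) / 3 = -2.22985
T_{3}^{(2)} = (16·(-2.22985) − (-2.23795)) / 15 = -2.22931
(Column j=1 coincides with Simpson's rule on the same nodes.)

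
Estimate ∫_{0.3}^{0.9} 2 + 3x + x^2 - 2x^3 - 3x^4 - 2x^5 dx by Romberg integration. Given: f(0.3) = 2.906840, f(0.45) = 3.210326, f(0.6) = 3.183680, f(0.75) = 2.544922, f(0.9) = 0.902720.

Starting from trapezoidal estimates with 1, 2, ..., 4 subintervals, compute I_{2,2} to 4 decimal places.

1.6603

I_{0,0} (trapezoid, 1 panel, h=0.6000): 1.142868
I_{1,0} (trapezoid, 2 panels, h=0.3000): 1.526538
I_{2,0} (trapezoid, 4 panels, h=0.1500): 1.626556
I_{1,1} = 1.526538 + (1.526538 − 1.142868)/3 = 1.654428
I_{2,1} = 1.626556 + (1.626556 − 1.526538)/3 = 1.659895
I_{2,2} = 1.659895 + (1.659895 − 1.654428)/15 = 1.660259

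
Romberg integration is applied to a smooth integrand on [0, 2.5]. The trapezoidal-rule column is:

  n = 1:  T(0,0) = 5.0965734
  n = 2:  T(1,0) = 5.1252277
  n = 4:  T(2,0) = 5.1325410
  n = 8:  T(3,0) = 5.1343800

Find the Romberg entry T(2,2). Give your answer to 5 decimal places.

5.13499

Richardson extrapolation on the trapezoidal column (denominator 4−1=3):
T(1,1) = (4·5.1252277 − 5.0965734) / 3 = 5.1347791
T(2,1) = (4·5.1325410 − 5.1252277) / 3 = 5.1349788
T(2,2) = 5.1349788 + (5.1349788 − 5.1347791)/15 = 5.1349921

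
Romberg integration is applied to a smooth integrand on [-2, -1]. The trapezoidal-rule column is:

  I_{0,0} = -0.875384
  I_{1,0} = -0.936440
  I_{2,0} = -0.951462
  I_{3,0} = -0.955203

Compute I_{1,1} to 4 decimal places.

-0.9568

I_{1,1} = -0.936440 + (-0.936440 − (-0.875384))/3 = -0.956792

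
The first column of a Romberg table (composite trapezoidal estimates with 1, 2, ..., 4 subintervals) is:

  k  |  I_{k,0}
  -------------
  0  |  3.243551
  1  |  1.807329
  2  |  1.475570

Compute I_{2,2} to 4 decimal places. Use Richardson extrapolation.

I_{1,1} = (4·1.807329 − 3.243551) / 3 = 1.328588
I_{2,1} = (4·1.475570 − 1.807329) / 3 = 1.364984
I_{2,2} = 1.364984 + (1.364984 − 1.328588)/15 = 1.367410

1.3674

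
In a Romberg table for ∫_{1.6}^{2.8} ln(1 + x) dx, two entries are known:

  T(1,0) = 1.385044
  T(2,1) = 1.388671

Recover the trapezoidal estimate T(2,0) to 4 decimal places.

1.3878

From T(2,1) = (4·T(2,0) − T(1,0))/3, solve for T(2,0):
4·T(2,0) = 3·1.388671 + 1.385044 = 5.551057
T(2,0) = 1.387764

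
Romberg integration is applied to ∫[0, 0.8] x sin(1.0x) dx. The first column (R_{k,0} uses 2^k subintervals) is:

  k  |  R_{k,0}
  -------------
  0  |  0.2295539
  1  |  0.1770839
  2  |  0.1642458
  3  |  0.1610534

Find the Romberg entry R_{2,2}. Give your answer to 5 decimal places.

Richardson extrapolation on the trapezoidal column (denominator 4−1=3):
R_{1,1} = (4·0.1770839 − 0.2295539) / 3 = 0.1595939
R_{2,1} = 0.1642458 + (0.1642458 − 0.1770839)/3 = 0.1599664
R_{2,2} = 0.1599664 + (0.1599664 − 0.1595939)/15 = 0.1599912

0.15999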